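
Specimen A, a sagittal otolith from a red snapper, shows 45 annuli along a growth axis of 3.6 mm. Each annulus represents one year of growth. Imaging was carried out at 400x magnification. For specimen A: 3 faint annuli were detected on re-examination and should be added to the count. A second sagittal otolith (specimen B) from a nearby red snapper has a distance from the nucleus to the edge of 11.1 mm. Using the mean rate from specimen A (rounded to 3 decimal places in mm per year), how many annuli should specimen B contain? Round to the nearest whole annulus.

148 annuli

Specimen A: correcting the raw count gives 45 + 3 = 48 true annuli.
A: Extension rate ≈ 3.6 / 48 = 0.075 mm/yr.
Specimen B: 11.1 mm / 0.075 mm per year = 148.00 years ≈ 148 annuli.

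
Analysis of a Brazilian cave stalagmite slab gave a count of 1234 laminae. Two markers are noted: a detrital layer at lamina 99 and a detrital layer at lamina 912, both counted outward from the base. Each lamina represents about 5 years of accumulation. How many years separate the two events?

Separation: 912 − 99 = 813 laminae.
813 laminae at 5 years each span 813 × 5 = 4065 years.

4065 yr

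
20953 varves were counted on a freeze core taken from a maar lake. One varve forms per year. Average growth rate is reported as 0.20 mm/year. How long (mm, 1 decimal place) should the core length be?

The record spans 20953 years at 0.20 mm per year.
Predicted length = 0.20 mm/year × 20953 years = 4190.6 mm.

4190.6 mm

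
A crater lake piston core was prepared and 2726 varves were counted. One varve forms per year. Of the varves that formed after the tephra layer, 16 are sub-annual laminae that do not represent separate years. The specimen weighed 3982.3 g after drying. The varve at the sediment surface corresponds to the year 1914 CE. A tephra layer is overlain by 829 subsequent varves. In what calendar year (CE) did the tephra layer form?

There are 829 varves younger than the tephra layer.
Removing the 16 false varves leaves 829 − 16 = 813 true varves beyond the tephra layer.
1914 − 813 = 1101 CE.

1101 CE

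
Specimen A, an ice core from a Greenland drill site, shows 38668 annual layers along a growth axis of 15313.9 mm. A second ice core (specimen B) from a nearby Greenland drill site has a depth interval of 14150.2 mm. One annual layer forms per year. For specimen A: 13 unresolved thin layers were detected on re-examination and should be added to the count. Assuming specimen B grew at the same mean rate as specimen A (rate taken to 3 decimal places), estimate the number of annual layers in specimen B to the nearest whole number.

35733 annual layers

Specimen A: after corrections the count is 38668 + 13 = 38681 annual layers.
A: Extension rate ≈ 15313.9 / 38681 = 0.396 mm/yr.
B spans 14150.2 / 0.396 = 35732.83 years ≈ 35733 annual layers.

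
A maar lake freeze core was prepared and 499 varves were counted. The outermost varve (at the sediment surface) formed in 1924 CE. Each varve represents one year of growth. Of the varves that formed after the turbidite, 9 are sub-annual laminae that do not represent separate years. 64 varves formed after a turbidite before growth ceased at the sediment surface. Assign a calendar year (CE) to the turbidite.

64 varves post-date the turbidite.
Excluding 9 false varves: 64 − 9 = 55.
The varve at the sediment surface is 1924 CE, so the turbidite dates to 1924 − 55 = 1869 CE.

1869 CE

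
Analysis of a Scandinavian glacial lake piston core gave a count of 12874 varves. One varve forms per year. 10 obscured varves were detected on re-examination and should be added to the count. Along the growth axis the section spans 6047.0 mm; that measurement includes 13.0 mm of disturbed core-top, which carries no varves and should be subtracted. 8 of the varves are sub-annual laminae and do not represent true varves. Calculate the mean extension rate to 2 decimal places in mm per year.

0.47 mm per year

Correcting the raw count gives 12874 − 8 + 10 = 12876 true varves.
Net length = 6047.0 − 13.0 = 6034.0 mm.
Extension rate ≈ 6034.0 / 12876 = 0.47 mm per year.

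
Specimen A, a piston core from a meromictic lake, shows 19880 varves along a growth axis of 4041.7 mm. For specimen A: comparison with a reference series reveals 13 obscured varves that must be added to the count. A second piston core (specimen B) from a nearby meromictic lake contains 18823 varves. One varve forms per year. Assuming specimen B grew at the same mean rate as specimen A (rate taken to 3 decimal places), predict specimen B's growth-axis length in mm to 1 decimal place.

Specimen A: after corrections the count is 19880 + 13 = 19893 varves.
A: 4041.7 mm over 19893 years gives 4041.7 / 19893 ≈ 0.203 mm/year.
For B, 0.203 mm/year × 18823 years = 3821.1 mm.

3821.1 mm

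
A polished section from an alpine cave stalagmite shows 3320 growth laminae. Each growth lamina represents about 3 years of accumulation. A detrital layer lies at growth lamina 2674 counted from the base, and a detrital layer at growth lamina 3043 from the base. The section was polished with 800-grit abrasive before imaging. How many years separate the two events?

3043 − 2674 = 369 growth laminae lie between the two events.
At 3 years per growth lamina, 369 × 3 = 1107 years.

1107 years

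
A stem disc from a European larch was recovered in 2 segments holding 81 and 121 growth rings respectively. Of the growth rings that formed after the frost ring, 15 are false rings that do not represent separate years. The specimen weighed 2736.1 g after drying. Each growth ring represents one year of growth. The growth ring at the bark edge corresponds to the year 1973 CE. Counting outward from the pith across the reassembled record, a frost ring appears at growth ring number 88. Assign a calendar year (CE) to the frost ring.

Total growth rings = 81 + 121 = 202.
Between growth ring 88 and the bark edge there are 202 − 88 = 114 growth rings.
Excluding 15 false growth rings: 114 − 15 = 99.
Counting back 99 years from 1973 CE places the frost ring in 1973 − 99 = 1874 CE.

1874 CE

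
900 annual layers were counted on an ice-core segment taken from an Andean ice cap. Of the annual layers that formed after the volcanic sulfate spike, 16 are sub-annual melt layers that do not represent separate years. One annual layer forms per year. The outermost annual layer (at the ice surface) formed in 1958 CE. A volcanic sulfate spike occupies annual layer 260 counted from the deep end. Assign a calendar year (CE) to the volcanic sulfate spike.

1334 CE

The volcanic sulfate spike sits at annual layer 260 from the deep end, so 900 − 260 = 640 annual layers formed after it.
Excluding 16 false annual layers: 640 − 16 = 624.
The annual layer at the ice surface is 1958 CE, so the volcanic sulfate spike dates to 1958 − 624 = 1334 CE.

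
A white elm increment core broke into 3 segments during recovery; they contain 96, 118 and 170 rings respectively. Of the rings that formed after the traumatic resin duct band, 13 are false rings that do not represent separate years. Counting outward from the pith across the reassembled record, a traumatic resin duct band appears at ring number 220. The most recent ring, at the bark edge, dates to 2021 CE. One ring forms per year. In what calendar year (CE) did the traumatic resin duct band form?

Total rings = 96 + 118 + 170 = 384.
The traumatic resin duct band sits at ring 220 from the pith, so 384 − 220 = 164 rings formed after it.
Removing the 13 false rings leaves 164 − 13 = 151 true rings beyond the traumatic resin duct band.
The ring at the bark edge is 2021 CE, so the traumatic resin duct band dates to 2021 − 151 = 1870 CE.

1870 CE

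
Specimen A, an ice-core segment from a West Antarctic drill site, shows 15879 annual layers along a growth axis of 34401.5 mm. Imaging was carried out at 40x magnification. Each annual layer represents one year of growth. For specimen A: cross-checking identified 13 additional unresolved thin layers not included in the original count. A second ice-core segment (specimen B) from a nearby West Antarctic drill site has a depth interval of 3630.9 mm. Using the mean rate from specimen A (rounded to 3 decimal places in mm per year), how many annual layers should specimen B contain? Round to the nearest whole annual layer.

1677 annual layers

Specimen A: true annual layer count = 15879 + 13 = 15892.
A: Mean rate = 34401.5 mm / 15892 years ≈ 2.165 mm/yr.
For B, 3630.9 / 2.165 = 1677.09 years ≈ 1677 annual layers.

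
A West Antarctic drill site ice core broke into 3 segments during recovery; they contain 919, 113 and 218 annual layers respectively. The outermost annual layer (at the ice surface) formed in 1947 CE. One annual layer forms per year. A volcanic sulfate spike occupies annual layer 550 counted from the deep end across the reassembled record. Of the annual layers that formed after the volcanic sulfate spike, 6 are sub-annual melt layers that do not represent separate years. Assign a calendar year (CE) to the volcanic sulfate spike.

1253 CE

Total annual layers = 919 + 113 + 218 = 1250.
Between annual layer 550 and the ice surface there are 1250 − 550 = 700 annual layers.
Removing the 6 false annual layers leaves 700 − 6 = 694 true annual layers beyond the volcanic sulfate spike.
1947 − 694 = 1253 CE.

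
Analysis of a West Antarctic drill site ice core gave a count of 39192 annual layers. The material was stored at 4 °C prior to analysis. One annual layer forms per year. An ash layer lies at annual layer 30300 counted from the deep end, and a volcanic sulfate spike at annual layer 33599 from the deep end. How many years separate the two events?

33599 − 30300 = 3299 annual layers lie between the two events.
At one annual layer per year, 3299 years elapsed between them.

3299 years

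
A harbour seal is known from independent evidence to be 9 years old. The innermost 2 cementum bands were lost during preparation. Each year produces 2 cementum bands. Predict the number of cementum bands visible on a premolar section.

16 cementum bands

9 years at 2 cementum bands per year gives 9 × 2 = 18 cementum bands.
Less the 2 uncaptured cementum bands: 18 − 2 = 16.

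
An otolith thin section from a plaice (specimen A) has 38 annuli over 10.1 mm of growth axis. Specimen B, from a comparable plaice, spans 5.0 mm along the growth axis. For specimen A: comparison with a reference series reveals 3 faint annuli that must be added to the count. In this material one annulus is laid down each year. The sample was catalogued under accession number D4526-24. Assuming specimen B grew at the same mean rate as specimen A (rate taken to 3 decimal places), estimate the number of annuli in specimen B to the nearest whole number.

20 annuli

Specimen A: correcting the raw count gives 38 + 3 = 41 true annuli.
A: Extension rate ≈ 10.1 / 41 = 0.246 mm/yr.
Specimen B: 5.0 mm / 0.246 mm per year = 20.33 years ≈ 20 annuli.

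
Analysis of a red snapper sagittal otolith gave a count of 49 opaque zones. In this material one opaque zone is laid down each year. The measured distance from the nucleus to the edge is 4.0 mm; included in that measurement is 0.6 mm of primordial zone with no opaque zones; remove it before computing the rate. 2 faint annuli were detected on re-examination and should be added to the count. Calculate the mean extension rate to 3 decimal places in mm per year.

After corrections the count is 49 + 2 = 51 opaque zones.
Net length = 4.0 − 0.6 = 3.4 mm.
3.4 mm over 51 years gives 3.4 / 51 ≈ 0.067 mm per year.

0.067 mm per year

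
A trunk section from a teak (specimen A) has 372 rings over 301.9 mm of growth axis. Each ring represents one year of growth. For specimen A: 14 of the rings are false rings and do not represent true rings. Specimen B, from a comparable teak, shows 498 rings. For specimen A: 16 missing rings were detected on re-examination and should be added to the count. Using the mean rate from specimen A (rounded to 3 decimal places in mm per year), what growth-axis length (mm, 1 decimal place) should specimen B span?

401.9 mm

Specimen A: correcting the raw count gives 372 − 14 + 16 = 374 true rings.
A: Mean rate = 301.9 mm / 374 years ≈ 0.807 mm per year.
For B, 0.807 mm/year × 498 years = 401.9 mm.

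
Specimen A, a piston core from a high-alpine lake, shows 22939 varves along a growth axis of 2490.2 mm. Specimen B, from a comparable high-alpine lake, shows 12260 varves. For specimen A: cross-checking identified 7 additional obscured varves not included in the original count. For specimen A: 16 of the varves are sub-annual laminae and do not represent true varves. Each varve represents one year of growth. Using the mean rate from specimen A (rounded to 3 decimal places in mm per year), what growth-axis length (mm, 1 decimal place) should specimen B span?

Specimen A: adjusted count: 22939 − 16 + 7 = 22930 varves.
A: 2490.2 mm over 22930 years gives 2490.2 / 22930 ≈ 0.109 mm/year.
Length of B = 0.109 × 12260 = 1336.3 mm.

1336.3 mm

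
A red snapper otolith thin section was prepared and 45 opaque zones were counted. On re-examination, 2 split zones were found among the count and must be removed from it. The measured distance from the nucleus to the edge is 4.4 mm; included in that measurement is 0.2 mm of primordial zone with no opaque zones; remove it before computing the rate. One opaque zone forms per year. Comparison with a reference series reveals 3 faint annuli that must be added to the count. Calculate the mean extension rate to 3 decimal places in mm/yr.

Adjusted count: 45 − 2 + 3 = 46 opaque zones.
The growth record spans 4.4 − 0.2 = 4.2 mm.
Mean rate = 4.2 mm / 46 years ≈ 0.091 mm/yr.

0.091 mm/yr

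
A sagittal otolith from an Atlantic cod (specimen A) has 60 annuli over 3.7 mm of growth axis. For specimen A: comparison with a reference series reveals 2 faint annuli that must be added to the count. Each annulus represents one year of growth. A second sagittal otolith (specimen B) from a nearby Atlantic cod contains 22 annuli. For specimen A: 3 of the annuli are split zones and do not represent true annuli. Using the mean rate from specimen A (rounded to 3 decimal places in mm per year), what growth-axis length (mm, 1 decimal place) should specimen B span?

1.4 mm

Specimen A: correcting the raw count gives 60 − 3 + 2 = 59 true annuli.
A: 3.7 mm over 59 years gives 3.7 / 59 ≈ 0.063 mm/yr.
Length of B = 0.063 × 22 = 1.4 mm.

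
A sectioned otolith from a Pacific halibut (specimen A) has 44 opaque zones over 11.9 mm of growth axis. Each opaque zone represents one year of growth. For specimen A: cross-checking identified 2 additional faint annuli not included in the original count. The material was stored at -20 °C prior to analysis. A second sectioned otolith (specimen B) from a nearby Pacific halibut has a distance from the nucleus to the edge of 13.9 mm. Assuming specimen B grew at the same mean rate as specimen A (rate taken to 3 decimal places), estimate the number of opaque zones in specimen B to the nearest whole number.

54 opaque zones

Specimen A: true opaque zone count = 44 + 2 = 46.
A: Mean rate = 11.9 mm / 46 years ≈ 0.259 mm/yr.
Specimen B: 13.9 mm / 0.259 mm per year = 53.67 years ≈ 54 opaque zones.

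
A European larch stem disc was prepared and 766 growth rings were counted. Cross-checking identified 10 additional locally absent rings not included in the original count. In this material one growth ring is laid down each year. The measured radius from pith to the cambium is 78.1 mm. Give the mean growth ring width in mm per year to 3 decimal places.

Adjusted count: 766 + 10 = 776 growth rings.
Extension rate ≈ 78.1 / 776 = 0.101 mm per year.

0.101 mm per year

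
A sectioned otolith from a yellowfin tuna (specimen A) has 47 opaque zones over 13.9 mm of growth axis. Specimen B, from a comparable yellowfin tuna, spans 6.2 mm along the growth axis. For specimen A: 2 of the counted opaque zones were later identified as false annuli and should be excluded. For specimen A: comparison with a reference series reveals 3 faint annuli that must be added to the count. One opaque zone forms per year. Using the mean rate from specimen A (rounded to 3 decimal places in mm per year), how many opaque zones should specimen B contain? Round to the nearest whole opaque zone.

Specimen A: correcting the raw count gives 47 − 2 + 3 = 48 true opaque zones.
A: Mean rate = 13.9 mm / 48 years ≈ 0.290 mm/year.
Specimen B: 6.2 mm / 0.290 mm per year = 21.38 years ≈ 21 opaque zones.

21 opaque zones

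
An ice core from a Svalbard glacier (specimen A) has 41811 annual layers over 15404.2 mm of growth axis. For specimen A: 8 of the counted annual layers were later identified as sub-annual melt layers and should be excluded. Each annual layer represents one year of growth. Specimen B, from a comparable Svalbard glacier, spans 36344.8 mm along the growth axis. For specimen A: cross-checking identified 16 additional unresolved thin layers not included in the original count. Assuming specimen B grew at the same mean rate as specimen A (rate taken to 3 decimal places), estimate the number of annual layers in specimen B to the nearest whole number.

98763 annual layers

Specimen A: after corrections the count is 41811 − 8 + 16 = 41819 annual layers.
A: Extension rate ≈ 15404.2 / 41819 = 0.368 mm/year.
B spans 36344.8 / 0.368 = 98763.04 years ≈ 98763 annual layers.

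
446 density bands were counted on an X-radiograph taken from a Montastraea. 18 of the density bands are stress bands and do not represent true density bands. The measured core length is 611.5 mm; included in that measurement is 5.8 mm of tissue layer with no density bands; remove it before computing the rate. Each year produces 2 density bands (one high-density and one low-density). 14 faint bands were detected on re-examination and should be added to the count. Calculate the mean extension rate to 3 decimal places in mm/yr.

True density band count = 446 − 18 + 14 = 442.
Dividing by 2 density bands per year: 442 / 2 = 221 years.
The growth record spans 611.5 − 5.8 = 605.7 mm.
Extension rate ≈ 605.7 / 221 = 2.741 mm/yr.

2.741 mm/yr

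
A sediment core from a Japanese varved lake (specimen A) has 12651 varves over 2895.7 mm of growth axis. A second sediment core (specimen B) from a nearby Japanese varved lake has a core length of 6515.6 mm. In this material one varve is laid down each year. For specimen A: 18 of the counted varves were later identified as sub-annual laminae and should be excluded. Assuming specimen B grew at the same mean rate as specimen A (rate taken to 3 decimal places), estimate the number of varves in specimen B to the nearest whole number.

Specimen A: true varve count = 12651 − 18 = 12633.
A: Mean rate = 2895.7 mm / 12633 years ≈ 0.229 mm per year.
Specimen B: 6515.6 mm / 0.229 mm per year = 28452.40 years ≈ 28452 varves.

28452 varves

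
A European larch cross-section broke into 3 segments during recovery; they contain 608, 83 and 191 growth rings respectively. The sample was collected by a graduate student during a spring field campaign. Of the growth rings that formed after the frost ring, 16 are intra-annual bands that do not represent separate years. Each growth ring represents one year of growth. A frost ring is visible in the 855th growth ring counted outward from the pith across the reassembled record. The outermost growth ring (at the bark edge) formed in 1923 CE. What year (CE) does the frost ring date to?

Total growth rings = 608 + 83 + 191 = 882.
882 − 855 = 27 growth rings lie beyond the frost ring toward the bark edge.
27 − 16 false = 11 true growth rings after the frost ring.
The growth ring at the bark edge is 1923 CE, so the frost ring dates to 1923 − 11 = 1912 CE.

1912 CE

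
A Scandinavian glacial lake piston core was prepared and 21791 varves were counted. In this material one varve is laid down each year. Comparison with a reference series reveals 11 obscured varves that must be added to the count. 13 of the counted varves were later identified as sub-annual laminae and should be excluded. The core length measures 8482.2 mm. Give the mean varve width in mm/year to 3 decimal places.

Adjusted count: 21791 − 13 + 11 = 21789 varves.
Extension rate ≈ 8482.2 / 21789 = 0.389 mm/year.

0.389 mm/year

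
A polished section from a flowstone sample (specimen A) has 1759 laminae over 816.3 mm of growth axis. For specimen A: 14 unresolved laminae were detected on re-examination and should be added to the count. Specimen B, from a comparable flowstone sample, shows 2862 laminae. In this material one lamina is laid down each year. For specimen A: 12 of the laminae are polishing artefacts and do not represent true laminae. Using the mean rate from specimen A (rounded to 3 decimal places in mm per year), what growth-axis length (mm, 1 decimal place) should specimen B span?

1328.0 mm

Specimen A: after corrections the count is 1759 − 12 + 14 = 1761 laminae.
A: 816.3 mm over 1761 years gives 816.3 / 1761 ≈ 0.464 mm/yr.
Length of B = 0.464 × 2862 = 1328.0 mm.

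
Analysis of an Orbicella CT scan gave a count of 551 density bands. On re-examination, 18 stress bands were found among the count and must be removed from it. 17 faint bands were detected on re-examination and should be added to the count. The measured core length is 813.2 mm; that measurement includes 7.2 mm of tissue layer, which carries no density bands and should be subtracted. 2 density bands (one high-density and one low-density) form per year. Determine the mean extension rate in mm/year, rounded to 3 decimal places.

Correcting the raw count gives 551 − 18 + 17 = 550 true density bands.
With 2 density bands per year, 550 / 2 = 275 years.
The growth record spans 813.2 − 7.2 = 806.0 mm.
Mean rate = 806.0 mm / 275 years ≈ 2.931 mm/year.

2.931 mm/year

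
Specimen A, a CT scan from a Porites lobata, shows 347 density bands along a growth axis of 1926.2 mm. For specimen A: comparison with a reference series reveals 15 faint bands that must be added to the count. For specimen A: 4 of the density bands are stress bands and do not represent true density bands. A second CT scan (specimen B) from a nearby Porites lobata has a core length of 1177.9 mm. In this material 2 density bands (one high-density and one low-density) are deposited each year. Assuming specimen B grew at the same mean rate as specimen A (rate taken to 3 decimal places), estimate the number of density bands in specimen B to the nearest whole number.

219 density bands

Specimen A: true density band count = 347 − 4 + 15 = 358.
Specimen A: with 2 density bands per year, 358 / 2 = 179 years.
A: 1926.2 mm over 179 years gives 1926.2 / 179 ≈ 10.761 mm per year.
For B, 1177.9 / 10.761 = 109.46 years; at 2 density bands per year that is 109.46 × 2 ≈ 219 density bands.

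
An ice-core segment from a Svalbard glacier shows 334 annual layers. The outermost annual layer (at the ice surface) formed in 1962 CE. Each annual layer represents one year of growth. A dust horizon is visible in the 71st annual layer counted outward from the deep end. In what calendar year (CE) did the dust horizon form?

Between annual layer 71 and the ice surface there are 334 − 71 = 263 annual layers.
1962 − 263 = 1699 CE.

1699 CE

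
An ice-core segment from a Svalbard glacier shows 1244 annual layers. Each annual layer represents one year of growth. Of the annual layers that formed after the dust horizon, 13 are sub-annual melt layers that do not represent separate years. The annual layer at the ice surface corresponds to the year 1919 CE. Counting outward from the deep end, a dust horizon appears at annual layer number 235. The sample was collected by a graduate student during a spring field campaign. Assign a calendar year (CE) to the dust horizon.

The dust horizon sits at annual layer 235 from the deep end, so 1244 − 235 = 1009 annual layers formed after it.
1009 − 13 false = 996 true annual layers after the dust horizon.
Counting back 996 years from 1919 CE places the dust horizon in 1919 − 996 = 923 CE.

923 CE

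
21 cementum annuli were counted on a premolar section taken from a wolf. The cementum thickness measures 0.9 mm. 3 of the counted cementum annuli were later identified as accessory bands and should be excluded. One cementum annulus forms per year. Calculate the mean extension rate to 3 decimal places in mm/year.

0.050 mm/year

Adjusted count: 21 − 3 = 18 cementum annuli.
Mean rate = 0.9 mm / 18 years ≈ 0.050 mm/year.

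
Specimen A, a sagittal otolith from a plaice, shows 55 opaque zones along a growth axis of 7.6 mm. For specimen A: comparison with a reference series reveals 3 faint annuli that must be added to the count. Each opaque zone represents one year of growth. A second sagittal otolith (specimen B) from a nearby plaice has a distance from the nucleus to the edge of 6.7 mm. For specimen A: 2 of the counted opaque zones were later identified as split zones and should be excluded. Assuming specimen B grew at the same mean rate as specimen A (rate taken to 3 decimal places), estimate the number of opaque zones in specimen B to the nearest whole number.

Specimen A: adjusted count: 55 − 2 + 3 = 56 opaque zones.
A: 7.6 mm over 56 years gives 7.6 / 56 ≈ 0.136 mm/year.
Specimen B: 6.7 mm / 0.136 mm per year = 49.26 years ≈ 49 opaque zones.

49 opaque zones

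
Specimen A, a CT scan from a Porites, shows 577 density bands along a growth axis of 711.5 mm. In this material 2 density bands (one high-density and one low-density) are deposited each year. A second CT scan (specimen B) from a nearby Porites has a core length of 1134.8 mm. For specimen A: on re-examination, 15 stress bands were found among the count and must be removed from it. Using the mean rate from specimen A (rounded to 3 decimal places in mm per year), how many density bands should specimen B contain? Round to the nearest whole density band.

Specimen A: after corrections the count is 577 − 15 = 562 density bands.
Specimen A: dividing by 2 density bands per year: 562 / 2 = 281 years.
A: Extension rate ≈ 711.5 / 281 = 2.532 mm/year.
Specimen B: 1134.8 mm / 2.532 mm per year = 448.18 years; at 2 density bands per year that is 448.18 × 2 ≈ 896 density bands.

896 density bands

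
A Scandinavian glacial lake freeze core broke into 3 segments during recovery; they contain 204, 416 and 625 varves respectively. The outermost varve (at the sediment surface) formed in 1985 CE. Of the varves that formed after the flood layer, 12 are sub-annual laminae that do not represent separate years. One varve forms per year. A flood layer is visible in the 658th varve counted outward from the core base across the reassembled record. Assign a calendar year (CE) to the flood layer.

1410 CE

Total varves = 204 + 416 + 625 = 1245.
The flood layer sits at varve 658 from the core base, so 1245 − 658 = 587 varves formed after it.
587 − 12 false = 575 true varves after the flood layer.
Counting back 575 years from 1985 CE places the flood layer in 1985 − 575 = 1410 CE.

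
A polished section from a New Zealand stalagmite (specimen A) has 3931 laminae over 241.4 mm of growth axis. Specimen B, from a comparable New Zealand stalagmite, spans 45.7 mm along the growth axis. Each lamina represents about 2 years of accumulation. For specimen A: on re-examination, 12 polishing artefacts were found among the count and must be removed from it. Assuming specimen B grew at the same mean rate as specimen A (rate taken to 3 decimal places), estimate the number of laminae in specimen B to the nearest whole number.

737 laminae

Specimen A: adjusted count: 3931 − 12 = 3919 laminae.
Specimen A: at 2 years per lamina, 3919 × 2 = 7838 years.
A: 241.4 mm over 7838 years gives 241.4 / 7838 ≈ 0.031 mm/yr.
B spans 45.7 / 0.031 = 1474.19 years; at 2 years per lamina that is 1474.19 / 2 ≈ 737 laminae.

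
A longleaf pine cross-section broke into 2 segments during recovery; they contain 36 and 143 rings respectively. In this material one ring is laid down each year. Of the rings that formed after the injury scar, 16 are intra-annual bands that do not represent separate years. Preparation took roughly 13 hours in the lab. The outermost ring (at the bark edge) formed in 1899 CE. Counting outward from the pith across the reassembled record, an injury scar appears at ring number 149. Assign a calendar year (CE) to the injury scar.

1885 CE

Total rings = 36 + 143 = 179.
The injury scar sits at ring 149 from the pith, so 179 − 149 = 30 rings formed after it.
30 − 16 false = 14 true rings after the injury scar.
1899 − 14 = 1885 CE.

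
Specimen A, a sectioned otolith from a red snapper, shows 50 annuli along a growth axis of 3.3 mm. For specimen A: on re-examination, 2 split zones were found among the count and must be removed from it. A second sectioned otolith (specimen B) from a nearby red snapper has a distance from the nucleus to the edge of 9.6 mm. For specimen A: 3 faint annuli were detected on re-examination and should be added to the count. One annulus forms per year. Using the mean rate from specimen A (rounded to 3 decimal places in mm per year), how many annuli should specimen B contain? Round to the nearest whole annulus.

Specimen A: true annulus count = 50 − 2 + 3 = 51.
A: 3.3 mm over 51 years gives 3.3 / 51 ≈ 0.065 mm/yr.
B spans 9.6 / 0.065 = 147.69 years ≈ 148 annuli.

148 annuli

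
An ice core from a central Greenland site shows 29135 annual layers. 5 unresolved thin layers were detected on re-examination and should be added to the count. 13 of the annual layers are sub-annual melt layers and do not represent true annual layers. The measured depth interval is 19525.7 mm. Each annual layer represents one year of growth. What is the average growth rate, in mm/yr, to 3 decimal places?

0.670 mm/yr

After corrections the count is 29135 − 13 + 5 = 29127 annual layers.
Extension rate ≈ 19525.7 / 29127 = 0.670 mm/yr.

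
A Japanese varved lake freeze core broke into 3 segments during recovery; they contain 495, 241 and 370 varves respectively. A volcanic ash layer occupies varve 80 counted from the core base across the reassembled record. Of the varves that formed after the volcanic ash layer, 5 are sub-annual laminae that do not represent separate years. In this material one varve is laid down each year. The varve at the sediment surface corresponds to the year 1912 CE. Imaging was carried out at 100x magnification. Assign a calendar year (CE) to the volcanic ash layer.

Total varves = 495 + 241 + 370 = 1106.
Between varve 80 and the sediment surface there are 1106 − 80 = 1026 varves.
Removing the 5 false varves leaves 1026 − 5 = 1021 true varves beyond the volcanic ash layer.
1912 − 1021 = 891 CE.

891 CE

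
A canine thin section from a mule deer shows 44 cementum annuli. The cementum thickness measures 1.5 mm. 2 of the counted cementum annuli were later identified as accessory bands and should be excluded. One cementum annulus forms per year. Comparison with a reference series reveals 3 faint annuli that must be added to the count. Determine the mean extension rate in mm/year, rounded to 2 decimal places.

0.03 mm/year

Adjusted count: 44 − 2 + 3 = 45 cementum annuli.
Extension rate ≈ 1.5 / 45 = 0.03 mm/year.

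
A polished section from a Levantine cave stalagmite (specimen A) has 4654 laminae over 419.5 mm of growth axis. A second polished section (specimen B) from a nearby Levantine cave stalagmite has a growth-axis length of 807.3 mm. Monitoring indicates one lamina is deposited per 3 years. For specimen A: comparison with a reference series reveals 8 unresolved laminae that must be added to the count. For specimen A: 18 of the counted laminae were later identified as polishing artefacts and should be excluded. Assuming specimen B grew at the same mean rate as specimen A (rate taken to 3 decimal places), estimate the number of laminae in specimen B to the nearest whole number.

8970 laminae

Specimen A: after corrections the count is 4654 − 18 + 8 = 4644 laminae.
Specimen A: multiplying by 3 years per lamina: 4644 × 3 = 13932 years.
A: Mean rate = 419.5 mm / 13932 years ≈ 0.030 mm/yr.
For B, 807.3 / 0.030 = 26910.00 years; at 3 years per lamina that is 26910.00 / 3 ≈ 8970 laminae.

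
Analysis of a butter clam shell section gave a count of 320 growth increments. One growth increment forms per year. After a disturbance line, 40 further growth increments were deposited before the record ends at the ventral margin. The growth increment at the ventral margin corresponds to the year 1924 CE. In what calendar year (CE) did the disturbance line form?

40 growth increments post-date the disturbance line.
1924 − 40 = 1884 CE.

1884 CE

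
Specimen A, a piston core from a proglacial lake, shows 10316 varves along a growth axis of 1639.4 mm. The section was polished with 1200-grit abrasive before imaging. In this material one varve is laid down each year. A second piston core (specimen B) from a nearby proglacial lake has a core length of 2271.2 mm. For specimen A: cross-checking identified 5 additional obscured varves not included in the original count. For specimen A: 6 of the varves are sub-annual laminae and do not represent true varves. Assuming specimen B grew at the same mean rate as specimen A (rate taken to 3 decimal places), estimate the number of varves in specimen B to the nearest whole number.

Specimen A: after corrections the count is 10316 − 6 + 5 = 10315 varves.
A: Mean rate = 1639.4 mm / 10315 years ≈ 0.159 mm/yr.
For B, 2271.2 / 0.159 = 14284.28 years ≈ 14284 varves.

14284 varves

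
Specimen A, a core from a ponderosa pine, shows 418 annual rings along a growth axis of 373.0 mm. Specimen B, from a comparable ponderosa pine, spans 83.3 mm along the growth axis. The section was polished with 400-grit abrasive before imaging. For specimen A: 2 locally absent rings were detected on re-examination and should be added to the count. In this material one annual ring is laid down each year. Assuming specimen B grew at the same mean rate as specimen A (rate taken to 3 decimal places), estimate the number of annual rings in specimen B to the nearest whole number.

Specimen A: correcting the raw count gives 418 + 2 = 420 true annual rings.
A: 373.0 mm over 420 years gives 373.0 / 420 ≈ 0.888 mm/yr.
B spans 83.3 / 0.888 = 93.81 years ≈ 94 annual rings.

94 annual rings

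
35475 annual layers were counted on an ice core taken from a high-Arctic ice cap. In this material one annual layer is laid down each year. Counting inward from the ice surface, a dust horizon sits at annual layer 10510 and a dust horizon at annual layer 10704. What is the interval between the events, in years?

194 years

The two markers are separated by 10704 − 10510 = 194 annual layers.
That is 194 years at one annual layer per year.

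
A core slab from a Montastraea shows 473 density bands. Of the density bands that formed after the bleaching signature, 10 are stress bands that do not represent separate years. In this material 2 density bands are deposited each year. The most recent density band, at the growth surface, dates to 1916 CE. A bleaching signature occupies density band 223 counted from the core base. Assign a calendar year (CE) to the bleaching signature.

Between density band 223 and the growth surface there are 473 − 223 = 250 density bands.
250 − 10 false = 240 true density bands after the bleaching signature.
Dividing by 2 density bands per year: 240 / 2 = 120 years.
The density band at the growth surface is 1916 CE, so the bleaching signature dates to 1916 − 120 = 1796 CE.

1796 CE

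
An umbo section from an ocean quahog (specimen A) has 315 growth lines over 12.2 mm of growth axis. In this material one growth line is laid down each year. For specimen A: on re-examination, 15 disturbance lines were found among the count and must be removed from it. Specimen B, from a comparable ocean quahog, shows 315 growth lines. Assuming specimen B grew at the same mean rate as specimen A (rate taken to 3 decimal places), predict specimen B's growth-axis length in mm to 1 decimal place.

Specimen A: after corrections the count is 315 − 15 = 300 growth lines.
A: Extension rate ≈ 12.2 / 300 = 0.041 mm per year.
For B, 0.041 mm/year × 315 years = 12.9 mm.

12.9 mm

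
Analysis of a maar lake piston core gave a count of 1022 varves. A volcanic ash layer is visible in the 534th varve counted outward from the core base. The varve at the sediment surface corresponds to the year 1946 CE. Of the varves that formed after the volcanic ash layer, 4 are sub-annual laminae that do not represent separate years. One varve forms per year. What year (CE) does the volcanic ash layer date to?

1462 CE

Between varve 534 and the sediment surface there are 1022 − 534 = 488 varves.
488 − 4 false = 484 true varves after the volcanic ash layer.
Counting back 484 years from 1946 CE places the volcanic ash layer in 1946 − 484 = 1462 CE.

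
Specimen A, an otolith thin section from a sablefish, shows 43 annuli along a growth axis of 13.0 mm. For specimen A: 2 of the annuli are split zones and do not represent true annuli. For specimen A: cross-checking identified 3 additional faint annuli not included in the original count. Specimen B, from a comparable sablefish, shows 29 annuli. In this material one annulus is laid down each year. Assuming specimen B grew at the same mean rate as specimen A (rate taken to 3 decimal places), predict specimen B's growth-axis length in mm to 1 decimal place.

Specimen A: correcting the raw count gives 43 − 2 + 3 = 44 true annuli.
A: Extension rate ≈ 13.0 / 44 = 0.295 mm per year.
Length of B = 0.295 × 29 = 8.6 mm.

8.6 mm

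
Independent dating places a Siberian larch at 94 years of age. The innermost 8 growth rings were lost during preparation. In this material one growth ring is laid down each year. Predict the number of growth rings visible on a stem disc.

86 growth rings

Expected growth rings over 94 years: 94.
94 − 8 missed = 86 growth rings expected in the prepared section.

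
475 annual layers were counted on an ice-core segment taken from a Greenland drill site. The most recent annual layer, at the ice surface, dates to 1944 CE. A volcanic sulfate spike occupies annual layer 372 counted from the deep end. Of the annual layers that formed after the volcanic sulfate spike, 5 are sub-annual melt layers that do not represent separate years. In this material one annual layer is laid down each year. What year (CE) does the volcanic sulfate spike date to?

1846 CE

Between annual layer 372 and the ice surface there are 475 − 372 = 103 annual layers.
Excluding 5 false annual layers: 103 − 5 = 98.
1944 − 98 = 1846 CE.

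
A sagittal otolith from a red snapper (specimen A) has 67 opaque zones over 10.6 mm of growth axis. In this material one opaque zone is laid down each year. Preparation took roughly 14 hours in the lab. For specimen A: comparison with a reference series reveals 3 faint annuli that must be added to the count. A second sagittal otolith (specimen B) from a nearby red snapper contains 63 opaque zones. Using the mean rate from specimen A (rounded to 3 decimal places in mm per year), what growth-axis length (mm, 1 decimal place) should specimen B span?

Specimen A: adjusted count: 67 + 3 = 70 opaque zones.
A: 10.6 mm over 70 years gives 10.6 / 70 ≈ 0.151 mm/yr.
Length of B = 0.151 × 63 = 9.5 mm.

9.5 mm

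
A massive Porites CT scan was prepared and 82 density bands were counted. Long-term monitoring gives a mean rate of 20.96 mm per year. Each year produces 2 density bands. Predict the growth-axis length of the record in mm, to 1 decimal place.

859.4 mm

With 2 density bands per year, 82 / 2 = 41 years.
Length ≈ 20.96 × 41 = 859.4 mm.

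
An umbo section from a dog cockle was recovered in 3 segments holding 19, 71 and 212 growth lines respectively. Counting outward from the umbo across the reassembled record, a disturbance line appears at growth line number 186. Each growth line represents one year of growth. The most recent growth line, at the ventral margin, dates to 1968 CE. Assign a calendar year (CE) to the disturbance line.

1852 CE

Total growth lines = 19 + 71 + 212 = 302.
Between growth line 186 and the ventral margin there are 302 − 186 = 116 growth lines.
1968 − 116 = 1852 CE.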